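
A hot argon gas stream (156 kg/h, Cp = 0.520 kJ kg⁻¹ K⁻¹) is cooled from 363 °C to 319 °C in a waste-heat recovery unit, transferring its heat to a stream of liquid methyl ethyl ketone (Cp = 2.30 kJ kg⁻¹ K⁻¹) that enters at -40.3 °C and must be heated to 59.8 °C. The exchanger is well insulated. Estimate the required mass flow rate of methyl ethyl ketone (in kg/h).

ṁ_c = 15.5 kg/h

Heat released by hot stream: Q = 156 × 0.520 × (363 − 319) = 3569.3 kJ/h
Energy balance on cold side (adiabatic exchanger): Q = ṁ_c·Cp_c·(T_c,out − T_c,in)
ṁ_c = 3569.3 / [2.30 × (59.8 − -40.3)] = 15.503 kg/h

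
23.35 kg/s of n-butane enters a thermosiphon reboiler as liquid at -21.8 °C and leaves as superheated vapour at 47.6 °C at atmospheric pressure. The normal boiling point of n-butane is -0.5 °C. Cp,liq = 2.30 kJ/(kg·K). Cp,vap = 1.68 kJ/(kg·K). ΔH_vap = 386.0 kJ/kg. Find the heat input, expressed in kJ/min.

Q = 723000 kJ/min

liquid -21.8→-0.5 °C: 48.99 kJ/kg
vaporisation at -0.5 °C: 386 kJ/kg
vapour -0.5→47.6 °C: 80.808 kJ/kg
Δh = 48.99 + 386 + 80.808 = 515.8 kJ/kg
Q = ṁ·Δh = 23.35 kg/s × 515.8 kJ/kg = 12044 kJ/s
|Q| = 12044 kW = 722630 kJ/min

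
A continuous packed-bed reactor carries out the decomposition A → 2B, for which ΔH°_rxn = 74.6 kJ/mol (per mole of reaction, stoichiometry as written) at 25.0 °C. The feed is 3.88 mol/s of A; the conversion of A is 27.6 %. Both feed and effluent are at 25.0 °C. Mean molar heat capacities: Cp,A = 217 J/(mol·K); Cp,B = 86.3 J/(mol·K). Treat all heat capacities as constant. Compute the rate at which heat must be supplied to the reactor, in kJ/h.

Q_in = 288000 kJ/h

Extent of reaction ξ = 0.276 × 3.88 = 1.0709 mol/s
Reaction term: ξ·ΔH°_rxn = 1.0709 × 74.6 = 79.888 kJ/s
Q = ΔH = 79.888 kJ/s = 79.888 kW
Heat supplied = 287600 kJ/h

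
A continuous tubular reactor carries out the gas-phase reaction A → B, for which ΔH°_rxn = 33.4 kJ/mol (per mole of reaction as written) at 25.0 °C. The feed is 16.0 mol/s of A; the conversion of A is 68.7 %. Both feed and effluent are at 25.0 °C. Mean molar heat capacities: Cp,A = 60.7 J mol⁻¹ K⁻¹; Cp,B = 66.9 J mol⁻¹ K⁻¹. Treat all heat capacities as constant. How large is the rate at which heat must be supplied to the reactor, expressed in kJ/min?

Q_in = 22000 kJ/min

Extent of reaction ξ = 0.687 × 16.0 = 10.992 mol/s
Reaction term: ξ·ΔH°_rxn = 10.992 × 33.4 = 367.13 kJ/s
Q = ΔH = 367.13 kJ/s = 367.13 kW
Heat supplied = 22028 kJ/min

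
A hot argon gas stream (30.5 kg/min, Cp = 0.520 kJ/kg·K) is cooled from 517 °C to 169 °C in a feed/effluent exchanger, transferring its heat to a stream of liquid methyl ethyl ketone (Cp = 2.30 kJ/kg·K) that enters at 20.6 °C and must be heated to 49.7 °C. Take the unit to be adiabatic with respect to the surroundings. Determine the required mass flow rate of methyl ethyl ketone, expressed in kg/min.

ṁ_c = 82.5 kg/min

Heat released by hot stream: Q = 30.5 × 0.520 × (517 − 169) = 5519.3 kJ/min
Energy balance on cold side (adiabatic exchanger): Q = ṁ_c·Cp_c·(T_c,out − T_c,in)
ṁ_c = 5519.3 / [2.30 × (49.7 − 20.6)] = 82.463 kg/min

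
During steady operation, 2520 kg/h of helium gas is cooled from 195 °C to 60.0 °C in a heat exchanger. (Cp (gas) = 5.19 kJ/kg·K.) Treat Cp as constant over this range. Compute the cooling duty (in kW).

Q = ṁ·Cp·ΔT = 2520 × 5.19 × (60.0 − 195) = -1.7656e+06 kJ/h
Converting: 1.7656e+06 / 3600 s = 490.46 kW

Q_c = 490 kW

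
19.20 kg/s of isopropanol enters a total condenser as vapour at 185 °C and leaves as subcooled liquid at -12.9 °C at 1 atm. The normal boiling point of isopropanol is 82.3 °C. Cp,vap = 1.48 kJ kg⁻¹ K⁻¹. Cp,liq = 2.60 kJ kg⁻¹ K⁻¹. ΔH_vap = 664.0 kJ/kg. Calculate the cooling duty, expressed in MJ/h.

Q_c = 73500 MJ/h

vapour 185→82.3 °C: -152 kJ/kg
condensation at 82.3 °C: -664 kJ/kg
liquid 82.3→-12.9 °C: -247.52 kJ/kg
Δh = -152 + -664 + -247.52 = -1063.5 kJ/kg
Q = ṁ·Δh = 19.20 kg/s × -1063.5 kJ/kg = -20420 kJ/s
|Q| = 20420 kW = 73510 MJ/h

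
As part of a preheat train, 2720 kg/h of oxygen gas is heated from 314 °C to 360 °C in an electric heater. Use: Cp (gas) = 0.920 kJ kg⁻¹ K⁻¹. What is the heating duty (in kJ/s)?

Q = ṁ·Cp·ΔT = 2720 × 0.920 × (360 − 314) = 115110 kJ/h
Converting: 115110 / 3600 s = 31.975 kW

Q = 32.0 kJ/s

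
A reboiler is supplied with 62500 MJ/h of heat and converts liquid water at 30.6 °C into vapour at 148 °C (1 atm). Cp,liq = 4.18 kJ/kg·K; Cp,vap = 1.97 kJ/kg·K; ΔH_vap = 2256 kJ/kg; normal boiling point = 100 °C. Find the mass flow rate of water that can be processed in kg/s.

Δh = 4.18×(100−30.6) + 2256 + 1.97×(148−100) = 2640.7 kJ/kg
Q = 62500 MJ/h = 17361 kJ/s = 17361 kJ/s
ṁ = Q/Δh = 17361 / 2640.7 = 6.5746 kg/s

ṁ = 6.57 kg/s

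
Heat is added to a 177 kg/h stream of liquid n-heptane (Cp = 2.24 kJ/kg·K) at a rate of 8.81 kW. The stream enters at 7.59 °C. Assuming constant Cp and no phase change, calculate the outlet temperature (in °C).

T_out = 87.6 °C

Q = 8.81 kW = 31716 kJ/h
ΔT = Q/(ṁ·Cp) = 31716/(177×2.24) = 79.994 K
T_out = 7.59 + 79.994 = 87.584 °C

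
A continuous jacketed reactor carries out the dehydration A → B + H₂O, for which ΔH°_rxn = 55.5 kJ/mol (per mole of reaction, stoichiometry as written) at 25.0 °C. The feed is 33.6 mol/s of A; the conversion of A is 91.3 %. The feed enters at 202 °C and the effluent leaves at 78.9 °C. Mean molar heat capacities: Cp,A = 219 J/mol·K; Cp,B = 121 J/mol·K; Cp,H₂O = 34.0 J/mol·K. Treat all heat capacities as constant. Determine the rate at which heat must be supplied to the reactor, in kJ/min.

Extent of reaction ξ = 0.913 × 33.6 = 30.677 mol/s
Reaction term: ξ·ΔH°_rxn = 30.677 × 55.5 = 1702.6 kJ/s
Sensible, feed 202→25 °C: -1302.4 kJ/s
Outlet flows (mol/s): A 2.9232, B 30.677, H₂O 30.677
Sensible, products 25→78.9 °C: 290.8 kJ/s
Q = ΔH = 690.92 kJ/s = 690.92 kW
Heat supplied = 41455 kJ/min

Q_in = 41500 kJ/min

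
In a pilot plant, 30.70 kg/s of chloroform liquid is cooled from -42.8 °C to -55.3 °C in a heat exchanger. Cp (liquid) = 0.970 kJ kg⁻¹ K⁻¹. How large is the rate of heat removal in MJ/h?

Q_c = 1340 MJ/h

Q = ṁ·Cp·ΔT = 30.70 × 0.970 × (-55.3 − -42.8) = -372.24 kJ/s
Cooling duty = 1340.1 MJ/h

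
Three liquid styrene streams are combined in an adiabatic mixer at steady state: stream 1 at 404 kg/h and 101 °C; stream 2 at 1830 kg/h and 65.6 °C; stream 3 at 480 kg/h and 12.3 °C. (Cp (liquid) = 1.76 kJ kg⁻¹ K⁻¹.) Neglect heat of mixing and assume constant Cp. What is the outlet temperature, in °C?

T_out = 61.4 °C

No heat crosses the boundary, so H_out = H_in.
T_out = Σ ṁᵢCp,ᵢTᵢ / Σ ṁᵢCp,ᵢ
      = 293490 / 4776.6 = 61.443 °C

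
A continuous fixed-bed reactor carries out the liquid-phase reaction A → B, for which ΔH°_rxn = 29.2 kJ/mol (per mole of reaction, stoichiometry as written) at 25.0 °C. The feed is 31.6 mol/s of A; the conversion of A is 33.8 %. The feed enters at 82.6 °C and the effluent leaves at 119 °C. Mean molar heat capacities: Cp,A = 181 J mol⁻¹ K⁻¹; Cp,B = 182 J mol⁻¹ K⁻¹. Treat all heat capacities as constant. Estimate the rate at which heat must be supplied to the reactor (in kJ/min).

Q_in = 31300 kJ/min

Extent of reaction ξ = 0.338 × 31.6 = 10.681 mol/s
Reaction term: ξ·ΔH°_rxn = 10.681 × 29.2 = 311.88 kJ/s
Sensible, feed 82.6→25 °C: -329.45 kJ/s
Outlet flows (mol/s): A 20.919, B 10.681
Sensible, products 25→119 °C: 538.65 kJ/s
Q = ΔH = 521.08 kJ/s = 521.08 kW
Heat supplied = 31265 kJ/min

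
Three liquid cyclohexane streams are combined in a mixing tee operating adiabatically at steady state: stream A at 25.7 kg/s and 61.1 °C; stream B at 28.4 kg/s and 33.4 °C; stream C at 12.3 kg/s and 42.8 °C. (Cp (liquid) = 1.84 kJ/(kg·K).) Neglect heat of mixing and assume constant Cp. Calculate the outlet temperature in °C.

T_out = 45.9 °C

No heat crosses the boundary, so H_out = H_in.
T_out = Σ ṁᵢCp,ᵢTᵢ / Σ ṁᵢCp,ᵢ
      = 5603.3 / 122.18 = 45.862 °C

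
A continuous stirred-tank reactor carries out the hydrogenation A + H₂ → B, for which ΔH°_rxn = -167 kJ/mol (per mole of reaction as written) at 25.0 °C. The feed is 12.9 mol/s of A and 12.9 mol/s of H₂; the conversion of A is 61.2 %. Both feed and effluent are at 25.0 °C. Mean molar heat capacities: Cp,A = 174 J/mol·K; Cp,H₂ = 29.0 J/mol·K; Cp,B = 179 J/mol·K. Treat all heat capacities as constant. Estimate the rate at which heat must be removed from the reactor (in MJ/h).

Extent of reaction ξ = 0.612 × 12.9 = 7.8948 mol/s
Reaction term: ξ·ΔH°_rxn = 7.8948 × -167 = -1318.4 kJ/s
Q = ΔH = -1318.4 kJ/s = -1318.4 kW
Heat removed = 4746.4 MJ/h

Q_out = 4750 MJ/h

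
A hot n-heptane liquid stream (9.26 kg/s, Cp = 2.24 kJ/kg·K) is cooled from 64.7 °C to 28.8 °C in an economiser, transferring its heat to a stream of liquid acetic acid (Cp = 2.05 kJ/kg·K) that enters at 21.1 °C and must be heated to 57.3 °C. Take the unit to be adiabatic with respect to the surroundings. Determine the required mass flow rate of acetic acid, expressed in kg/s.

Heat released by hot stream: Q = 9.26 × 2.24 × (64.7 − 28.8) = 744.65 kJ/s
Energy balance on cold side (adiabatic exchanger): Q = ṁ_c·Cp_c·(T_c,out − T_c,in)
ṁ_c = 744.65 / [2.05 × (57.3 − 21.1)] = 10.034 kg/s

ṁ_c = 10.0 kg/s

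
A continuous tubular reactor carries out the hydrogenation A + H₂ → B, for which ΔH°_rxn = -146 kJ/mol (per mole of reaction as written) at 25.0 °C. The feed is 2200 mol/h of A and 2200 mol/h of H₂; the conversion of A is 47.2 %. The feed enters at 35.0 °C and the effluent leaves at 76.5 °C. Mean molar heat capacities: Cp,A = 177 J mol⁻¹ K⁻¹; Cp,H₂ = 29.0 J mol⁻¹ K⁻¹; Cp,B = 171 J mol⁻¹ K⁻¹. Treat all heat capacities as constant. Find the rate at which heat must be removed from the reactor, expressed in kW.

Extent of reaction ξ = 0.472 × 2200 = 1038.4 mol/h
Reaction term: ξ·ΔH°_rxn = 1038.4 × -146 = -151610 kJ/h
Sensible, feed 35.0→25 °C: -4532 kJ/h
Outlet flows (mol/h): A 1161.6, H₂ 1161.6, B 1038.4
Sensible, products 25→76.5 °C: 21468 kJ/h
Q = ΔH = -134670 kJ/h = -37.408 kW
Heat removed = 37.408 kW

Q_out = 37.4 kW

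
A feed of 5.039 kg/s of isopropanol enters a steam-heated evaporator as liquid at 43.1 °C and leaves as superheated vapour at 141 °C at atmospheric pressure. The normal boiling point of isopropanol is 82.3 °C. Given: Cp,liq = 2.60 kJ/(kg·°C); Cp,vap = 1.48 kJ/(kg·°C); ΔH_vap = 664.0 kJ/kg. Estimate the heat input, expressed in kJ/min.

liquid 43.1→82.3 °C: 101.92 kJ/kg
vaporisation at 82.3 °C: 664 kJ/kg
vapour 82.3→141 °C: 86.876 kJ/kg
Δh = 101.92 + 664 + 86.876 = 852.8 kJ/kg
Q = ṁ·Δh = 5.039 kg/s × 852.8 kJ/kg = 4297.2 kJ/s
|Q| = 4297.2 kW = 257830 kJ/min

Q = 258000 kJ/min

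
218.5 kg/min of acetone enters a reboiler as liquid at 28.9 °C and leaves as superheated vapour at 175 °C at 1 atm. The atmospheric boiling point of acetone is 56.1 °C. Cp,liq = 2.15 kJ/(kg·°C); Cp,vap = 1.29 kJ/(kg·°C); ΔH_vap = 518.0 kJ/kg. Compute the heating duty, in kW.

liquid 28.9→56.1 °C: 58.48 kJ/kg
vaporisation at 56.1 °C: 518 kJ/kg
vapour 56.1→175 °C: 153.38 kJ/kg
Δh = 58.48 + 518 + 153.38 = 729.86 kJ/kg
Q = ṁ·Δh = 218.5 kg/min × 729.86 kJ/kg = 159470 kJ/min
|Q| = 2657.9 kW

Q = 2660 kW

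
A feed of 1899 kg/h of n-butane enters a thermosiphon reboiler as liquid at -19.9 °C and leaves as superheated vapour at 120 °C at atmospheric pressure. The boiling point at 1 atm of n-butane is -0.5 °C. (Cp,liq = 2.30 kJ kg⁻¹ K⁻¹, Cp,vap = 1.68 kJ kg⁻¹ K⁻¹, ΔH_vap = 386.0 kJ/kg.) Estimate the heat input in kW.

liquid -19.9→-0.5 °C: 44.62 kJ/kg
vaporisation at -0.5 °C: 386 kJ/kg
vapour -0.5→120 °C: 202.44 kJ/kg
Δh = 44.62 + 386 + 202.44 = 633.06 kJ/kg
Q = ṁ·Δh = 1899 kg/h × 633.06 kJ/kg = 1.2022e+06 kJ/h
|Q| = 333.94 kW

Q = 334 kW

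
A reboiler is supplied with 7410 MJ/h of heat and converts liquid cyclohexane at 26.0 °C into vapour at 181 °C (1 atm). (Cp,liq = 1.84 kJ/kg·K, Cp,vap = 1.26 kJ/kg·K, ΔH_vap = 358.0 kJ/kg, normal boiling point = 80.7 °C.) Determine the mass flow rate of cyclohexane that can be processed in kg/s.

ṁ = 3.52 kg/s

Δh = 1.84×(80.7−26.0) + 358.0 + 1.26×(181−80.7) = 585.03 kJ/kg
Q = 7410 MJ/h = 2058.3 kJ/s = 2058.3 kJ/s
ṁ = Q/Δh = 2058.3 / 585.03 = 3.5184 kg/s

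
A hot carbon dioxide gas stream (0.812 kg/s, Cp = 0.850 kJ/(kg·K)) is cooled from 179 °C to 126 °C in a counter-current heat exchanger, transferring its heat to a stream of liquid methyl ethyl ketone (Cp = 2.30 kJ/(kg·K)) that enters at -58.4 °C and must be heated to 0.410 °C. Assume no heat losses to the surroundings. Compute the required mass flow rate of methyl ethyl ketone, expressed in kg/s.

Heat released by hot stream: Q = 0.812 × 0.850 × (179 − 126) = 36.581 kJ/s
Energy balance on cold side (adiabatic exchanger): Q = ṁ_c·Cp_c·(T_c,out − T_c,in)
ṁ_c = 36.581 / [2.30 × (0.410 − -58.4)] = 0.27044 kg/s

ṁ_c = 0.270 kg/s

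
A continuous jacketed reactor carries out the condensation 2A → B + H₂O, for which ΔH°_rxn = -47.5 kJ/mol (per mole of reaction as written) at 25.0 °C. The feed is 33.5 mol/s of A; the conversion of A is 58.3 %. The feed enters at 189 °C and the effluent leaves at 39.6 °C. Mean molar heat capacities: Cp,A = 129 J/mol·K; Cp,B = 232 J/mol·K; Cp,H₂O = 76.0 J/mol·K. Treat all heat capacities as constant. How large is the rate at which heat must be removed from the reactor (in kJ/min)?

Q_out = 66100 kJ/min

Extent of reaction ξ = 0.583 × 33.5 / 2 = 9.7652 mol/s
Reaction term: ξ·ΔH°_rxn = 9.7652 × -47.5 = -463.85 kJ/s
Sensible, feed 189→25 °C: -708.73 kJ/s
Outlet flows (mol/s): A 13.97, B 9.7652, H₂O 9.7652
Sensible, products 25→39.6 °C: 70.223 kJ/s
Q = ΔH = -1102.4 kJ/s = -1102.4 kW
Heat removed = 66141 kJ/min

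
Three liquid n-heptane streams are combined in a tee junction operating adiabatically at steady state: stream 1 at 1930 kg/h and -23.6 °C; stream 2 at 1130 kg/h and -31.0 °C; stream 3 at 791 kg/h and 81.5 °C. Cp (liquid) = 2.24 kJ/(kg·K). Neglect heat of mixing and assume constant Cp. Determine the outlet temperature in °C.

Adiabatic, steady state ⇒ Σ ṁᵢCp,ᵢ(T_out − Tᵢ) = 0
T_out = Σ ṁᵢCp,ᵢTᵢ / Σ ṁᵢCp,ᵢ
      = -36090 / 8626.2 = -4.1837 °C

T_out = -4.18 °C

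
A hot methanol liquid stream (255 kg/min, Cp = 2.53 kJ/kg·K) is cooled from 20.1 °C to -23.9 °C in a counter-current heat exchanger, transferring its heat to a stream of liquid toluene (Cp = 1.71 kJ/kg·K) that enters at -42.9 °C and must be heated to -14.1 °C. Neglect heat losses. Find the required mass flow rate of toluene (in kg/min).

ṁ_c = 576 kg/min

Heat released by hot stream: Q = 255 × 2.53 × (20.1 − -23.9) = 28387 kJ/min
Energy balance on cold side (adiabatic exchanger): Q = ṁ_c·Cp_c·(T_c,out − T_c,in)
ṁ_c = 28387 / [1.71 × (-14.1 − -42.9)] = 576.4 kg/min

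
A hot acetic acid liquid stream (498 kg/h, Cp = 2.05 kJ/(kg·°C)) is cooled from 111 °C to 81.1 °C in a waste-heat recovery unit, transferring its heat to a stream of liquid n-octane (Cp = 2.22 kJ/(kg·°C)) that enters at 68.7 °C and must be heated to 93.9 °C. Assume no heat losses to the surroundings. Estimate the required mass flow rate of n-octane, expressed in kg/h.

ṁ_c = 546 kg/h

Heat released by hot stream: Q = 498 × 2.05 × (111 − 81.1) = 30525 kJ/h
Energy balance on cold side (adiabatic exchanger): Q = ṁ_c·Cp_c·(T_c,out − T_c,in)
ṁ_c = 30525 / [2.22 × (93.9 − 68.7)] = 545.63 kg/h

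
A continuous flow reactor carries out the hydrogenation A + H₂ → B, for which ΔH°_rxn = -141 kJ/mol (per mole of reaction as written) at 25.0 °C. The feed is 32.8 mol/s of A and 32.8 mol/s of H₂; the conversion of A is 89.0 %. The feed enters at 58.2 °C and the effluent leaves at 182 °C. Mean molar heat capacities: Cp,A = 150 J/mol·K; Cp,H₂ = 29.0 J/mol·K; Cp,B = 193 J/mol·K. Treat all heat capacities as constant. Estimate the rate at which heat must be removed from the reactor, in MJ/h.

Extent of reaction ξ = 0.890 × 32.8 = 29.192 mol/s
Reaction term: ξ·ΔH°_rxn = 29.192 × -141 = -4116.1 kJ/s
Sensible, feed 58.2→25 °C: -194.92 kJ/s
Outlet flows (mol/s): A 3.608, H₂ 3.608, B 29.192
Sensible, products 25→182 °C: 985.94 kJ/s
Q = ΔH = -3325.1 kJ/s = -3325.1 kW
Heat removed = 11970 MJ/h

Q_out = 12000 MJ/h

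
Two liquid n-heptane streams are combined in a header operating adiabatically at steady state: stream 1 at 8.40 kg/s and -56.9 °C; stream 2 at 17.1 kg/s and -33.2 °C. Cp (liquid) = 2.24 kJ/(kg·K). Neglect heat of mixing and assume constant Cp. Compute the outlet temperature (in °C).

Energy balance with Q = 0: Σ ṁᵢCp,ᵢ(T_out − Tᵢ) = 0
T_out = Σ ṁᵢCp,ᵢTᵢ / Σ ṁᵢCp,ᵢ
      = -2342.3 / 57.12 = -41.007 °C

T_out = -41.0 °C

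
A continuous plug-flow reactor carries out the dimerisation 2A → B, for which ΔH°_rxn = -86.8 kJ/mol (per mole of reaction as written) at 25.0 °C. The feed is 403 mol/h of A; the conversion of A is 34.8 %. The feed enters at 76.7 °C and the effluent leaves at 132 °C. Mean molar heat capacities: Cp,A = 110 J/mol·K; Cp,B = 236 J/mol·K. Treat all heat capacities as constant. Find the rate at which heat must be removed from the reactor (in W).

Q_out = 976 W

Extent of reaction ξ = 0.348 × 403 / 2 = 70.122 mol/h
Reaction term: ξ·ΔH°_rxn = 70.122 × -86.8 = -6086.6 kJ/h
Sensible, feed 76.7→25 °C: -2291.9 kJ/h
Outlet flows (mol/h): A 262.76, B 70.122
Sensible, products 25→132 °C: 4863.4 kJ/h
Q = ΔH = -3515.1 kJ/h = -0.97641 kW
Heat removed = 976.41 W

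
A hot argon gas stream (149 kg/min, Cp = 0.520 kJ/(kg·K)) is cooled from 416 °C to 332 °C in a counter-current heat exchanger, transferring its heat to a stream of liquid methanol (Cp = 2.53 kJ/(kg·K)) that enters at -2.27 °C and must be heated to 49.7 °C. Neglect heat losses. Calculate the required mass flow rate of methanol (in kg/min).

ṁ_c = 49.5 kg/min

Heat released by hot stream: Q = 149 × 0.520 × (416 − 332) = 6508.3 kJ/min
Energy balance on cold side (adiabatic exchanger): Q = ṁ_c·Cp_c·(T_c,out − T_c,in)
ṁ_c = 6508.3 / [2.53 × (49.7 − -2.27)] = 49.499 kg/min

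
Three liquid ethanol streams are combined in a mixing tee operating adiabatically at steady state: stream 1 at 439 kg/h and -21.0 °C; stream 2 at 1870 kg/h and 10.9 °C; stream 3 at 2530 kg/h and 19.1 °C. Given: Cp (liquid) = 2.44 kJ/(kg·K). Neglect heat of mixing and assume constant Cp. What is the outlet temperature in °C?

No heat crosses the boundary, so H_out = H_in.
T_out = Σ ṁᵢCp,ᵢTᵢ / Σ ṁᵢCp,ᵢ
      = 145150 / 11807 = 12.293 °C

T_out = 12.3 °C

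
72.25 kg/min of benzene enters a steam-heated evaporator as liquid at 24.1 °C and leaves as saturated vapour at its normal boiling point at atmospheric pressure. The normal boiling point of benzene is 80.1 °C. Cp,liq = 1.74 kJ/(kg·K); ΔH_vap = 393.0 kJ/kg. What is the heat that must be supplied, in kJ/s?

Q = 591 kJ/s

liquid 24.1→80.1 °C: 97.44 kJ/kg
vaporisation at 80.1 °C: 393 kJ/kg
Δh = 97.44 + 393 = 490.44 kJ/kg
Q = ṁ·Δh = 72.25 kg/min × 490.44 kJ/kg = 35434 kJ/min
|Q| = 590.57 kW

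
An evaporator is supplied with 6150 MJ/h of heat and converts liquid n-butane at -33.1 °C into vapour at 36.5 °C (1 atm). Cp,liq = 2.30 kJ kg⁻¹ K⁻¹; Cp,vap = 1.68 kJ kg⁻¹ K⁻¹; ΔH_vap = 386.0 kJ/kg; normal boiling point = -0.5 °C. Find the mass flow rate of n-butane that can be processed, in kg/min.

ṁ = 196 kg/min

Δh = 2.30×(-0.5−-33.1) + 386.0 + 1.68×(36.5−-0.5) = 523.14 kJ/kg
Q = 6150 MJ/h = 1708.3 kJ/s = 102500 kJ/min
ṁ = Q/Δh = 102500 / 523.14 = 195.93 kg/min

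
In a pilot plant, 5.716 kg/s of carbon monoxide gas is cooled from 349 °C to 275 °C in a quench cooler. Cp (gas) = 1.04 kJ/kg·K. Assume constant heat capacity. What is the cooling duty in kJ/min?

Q = ṁ·Cp·ΔT = 5.716 × 1.04 × (275 − 349) = -439.9 kJ/s
Cooling duty = 26394 kJ/min

Q_c = 26400 kJ/min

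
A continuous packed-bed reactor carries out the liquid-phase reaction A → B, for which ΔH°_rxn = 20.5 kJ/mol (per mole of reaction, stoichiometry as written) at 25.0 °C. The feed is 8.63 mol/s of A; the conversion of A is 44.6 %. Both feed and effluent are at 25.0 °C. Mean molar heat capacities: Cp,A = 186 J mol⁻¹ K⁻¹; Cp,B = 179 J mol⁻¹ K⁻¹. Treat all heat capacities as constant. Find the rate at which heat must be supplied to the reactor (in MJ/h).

Q_in = 284 MJ/h

Extent of reaction ξ = 0.446 × 8.63 = 3.849 mol/s
Reaction term: ξ·ΔH°_rxn = 3.849 × 20.5 = 78.904 kJ/s
Q = ΔH = 78.904 kJ/s = 78.904 kW
Heat supplied = 284.05 MJ/h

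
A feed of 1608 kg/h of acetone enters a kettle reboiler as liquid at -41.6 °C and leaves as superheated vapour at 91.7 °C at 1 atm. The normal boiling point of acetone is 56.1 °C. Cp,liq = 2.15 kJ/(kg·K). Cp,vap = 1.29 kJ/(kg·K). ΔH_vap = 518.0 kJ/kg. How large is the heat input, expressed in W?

Q = 346000 W

liquid -41.6→56.1 °C: 210.06 kJ/kg
vaporisation at 56.1 °C: 518 kJ/kg
vapour 56.1→91.7 °C: 45.924 kJ/kg
Δh = 210.06 + 518 + 45.924 = 773.98 kJ/kg
Q = ṁ·Δh = 1608 kg/h × 773.98 kJ/kg = 1.2446e+06 kJ/h
|Q| = 345.71 kW = 345710 W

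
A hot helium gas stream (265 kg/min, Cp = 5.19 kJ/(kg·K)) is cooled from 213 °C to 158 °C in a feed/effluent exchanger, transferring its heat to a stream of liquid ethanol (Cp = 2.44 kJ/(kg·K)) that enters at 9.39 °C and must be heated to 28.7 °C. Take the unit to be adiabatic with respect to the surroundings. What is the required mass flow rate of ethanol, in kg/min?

Heat released by hot stream: Q = 265 × 5.19 × (213 − 158) = 75644 kJ/min
Energy balance on cold side (adiabatic exchanger): Q = ṁ_c·Cp_c·(T_c,out − T_c,in)
ṁ_c = 75644 / [2.44 × (28.7 − 9.39)] = 1605.5 kg/min

ṁ_c = 1610 kg/min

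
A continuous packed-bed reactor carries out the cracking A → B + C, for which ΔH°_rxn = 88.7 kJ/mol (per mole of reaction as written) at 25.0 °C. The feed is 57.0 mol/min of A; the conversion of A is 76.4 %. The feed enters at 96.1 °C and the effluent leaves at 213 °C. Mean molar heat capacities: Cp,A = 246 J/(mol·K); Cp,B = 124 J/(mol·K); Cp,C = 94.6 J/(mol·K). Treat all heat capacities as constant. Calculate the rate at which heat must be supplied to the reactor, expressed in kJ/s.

Extent of reaction ξ = 0.764 × 57.0 = 43.548 mol/min
Reaction term: ξ·ΔH°_rxn = 43.548 × 88.7 = 3862.7 kJ/min
Sensible, feed 96.1→25 °C: -996.96 kJ/min
Outlet flows (mol/min): A 13.452, B 43.548, C 43.548
Sensible, products 25→213 °C: 2411.8 kJ/min
Q = ΔH = 5277.6 kJ/min = 87.959 kW
Heat supplied = 87.959 kJ/s

Q_in = 88.0 kJ/s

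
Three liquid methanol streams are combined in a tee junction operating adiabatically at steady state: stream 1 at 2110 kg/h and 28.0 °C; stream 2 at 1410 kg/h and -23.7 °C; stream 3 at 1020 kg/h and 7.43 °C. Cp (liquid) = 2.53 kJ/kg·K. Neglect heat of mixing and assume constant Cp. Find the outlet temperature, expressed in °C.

T_out = 7.32 °C

No heat crosses the boundary, so H_out = H_in.
T_out = Σ ṁᵢCp,ᵢTᵢ / Σ ṁᵢCp,ᵢ
      = 84101 / 11486 = 7.3219 °C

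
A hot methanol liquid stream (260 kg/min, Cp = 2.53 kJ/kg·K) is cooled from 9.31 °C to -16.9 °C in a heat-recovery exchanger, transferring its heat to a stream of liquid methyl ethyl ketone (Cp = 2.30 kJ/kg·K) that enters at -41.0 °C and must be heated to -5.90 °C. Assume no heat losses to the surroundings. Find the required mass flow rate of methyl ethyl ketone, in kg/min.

ṁ_c = 214 kg/min

Heat released by hot stream: Q = 260 × 2.53 × (9.31 − -16.9) = 17241 kJ/min
Energy balance on cold side (adiabatic exchanger): Q = ṁ_c·Cp_c·(T_c,out − T_c,in)
ṁ_c = 17241 / [2.30 × (-5.90 − -41.0)] = 213.56 kg/min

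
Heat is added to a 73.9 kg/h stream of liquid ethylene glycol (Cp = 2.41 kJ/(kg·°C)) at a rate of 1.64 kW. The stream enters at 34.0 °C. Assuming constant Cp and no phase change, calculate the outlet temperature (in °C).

T_out = 67.2 °C

Q = 1.64 kW = 5904 kJ/h
ΔT = Q/(ṁ·Cp) = 5904/(73.9×2.41) = 33.15 K
T_out = 34.0 + 33.15 = 67.15 °C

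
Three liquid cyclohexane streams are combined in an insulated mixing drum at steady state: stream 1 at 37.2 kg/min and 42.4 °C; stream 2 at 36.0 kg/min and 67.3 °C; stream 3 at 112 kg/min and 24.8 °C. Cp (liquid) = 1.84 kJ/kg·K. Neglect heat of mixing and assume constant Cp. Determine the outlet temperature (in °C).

T_out = 36.6 °C

Adiabatic, steady state ⇒ Σ ṁᵢCp,ᵢ(T_out − Tᵢ) = 0
Σ ṁᵢCp,ᵢTᵢ = 37.2×1.84×42.4 + 36.0×1.84×67.3 + 112×1.84×24.8 = 12471
Σ ṁᵢCp,ᵢ = 37.2×1.84 + 36.0×1.84 + 112×1.84 = 340.77
T_out = 12471 / 340.77 = 36.597 °C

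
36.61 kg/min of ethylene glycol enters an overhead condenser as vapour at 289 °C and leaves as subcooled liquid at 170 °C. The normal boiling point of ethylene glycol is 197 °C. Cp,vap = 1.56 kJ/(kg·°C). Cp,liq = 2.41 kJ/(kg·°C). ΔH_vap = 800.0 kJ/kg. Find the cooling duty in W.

Q_c = 615000 W

vapour 289→197 °C: -143.52 kJ/kg
condensation at 197 °C: -800 kJ/kg
liquid 197→170 °C: -65.07 kJ/kg
Δh = -143.52 + -800 + -65.07 = -1008.6 kJ/kg
Q = ṁ·Δh = 36.61 kg/min × -1008.6 kJ/kg = -36924 kJ/min
|Q| = 615.41 kW = 615410 W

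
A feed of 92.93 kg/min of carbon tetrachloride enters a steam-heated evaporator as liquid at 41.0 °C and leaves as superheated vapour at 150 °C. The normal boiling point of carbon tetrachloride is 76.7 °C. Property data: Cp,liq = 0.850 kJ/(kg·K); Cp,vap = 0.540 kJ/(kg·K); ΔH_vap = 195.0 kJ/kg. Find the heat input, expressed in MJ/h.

liquid 41.0→76.7 °C: 30.345 kJ/kg
vaporisation at 76.7 °C: 195 kJ/kg
vapour 76.7→150 °C: 39.582 kJ/kg
Δh = 30.345 + 195 + 39.582 = 264.93 kJ/kg
Q = ṁ·Δh = 92.93 kg/min × 264.93 kJ/kg = 24620 kJ/min
|Q| = 410.33 kW = 1477.2 MJ/h

Q = 1480 MJ/h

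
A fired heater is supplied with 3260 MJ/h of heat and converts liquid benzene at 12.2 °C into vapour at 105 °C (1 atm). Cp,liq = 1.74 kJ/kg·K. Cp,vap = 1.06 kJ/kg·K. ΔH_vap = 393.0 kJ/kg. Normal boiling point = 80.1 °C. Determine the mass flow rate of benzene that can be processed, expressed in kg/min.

ṁ = 101 kg/min

Δh = 1.74×(80.1−12.2) + 393.0 + 1.06×(105−80.1) = 537.54 kJ/kg
Q = 3260 MJ/h = 905.56 kJ/s = 54333 kJ/min
ṁ = Q/Δh = 54333 / 537.54 = 101.08 kg/min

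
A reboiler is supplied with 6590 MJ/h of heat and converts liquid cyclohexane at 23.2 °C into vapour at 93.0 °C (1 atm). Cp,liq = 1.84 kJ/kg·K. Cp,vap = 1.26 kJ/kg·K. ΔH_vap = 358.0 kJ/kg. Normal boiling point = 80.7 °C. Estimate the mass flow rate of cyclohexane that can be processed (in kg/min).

Δh = 1.84×(80.7−23.2) + 358.0 + 1.26×(93.0−80.7) = 479.3 kJ/kg
Q = 6590 MJ/h = 1830.6 kJ/s = 109830 kJ/min
ṁ = Q/Δh = 109830 / 479.3 = 229.15 kg/min

ṁ = 229 kg/min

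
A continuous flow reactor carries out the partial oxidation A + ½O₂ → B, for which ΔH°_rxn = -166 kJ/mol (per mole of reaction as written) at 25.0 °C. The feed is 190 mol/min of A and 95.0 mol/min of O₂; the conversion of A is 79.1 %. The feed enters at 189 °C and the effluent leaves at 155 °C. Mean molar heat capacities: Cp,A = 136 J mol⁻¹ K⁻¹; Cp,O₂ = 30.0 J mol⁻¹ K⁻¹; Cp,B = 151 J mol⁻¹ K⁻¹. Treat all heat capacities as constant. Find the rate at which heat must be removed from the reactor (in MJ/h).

Extent of reaction ξ = 0.791 × 190 = 150.29 mol/min
Reaction term: ξ·ΔH°_rxn = 150.29 × -166 = -24948 kJ/min
Sensible, feed 189→25 °C: -4705.2 kJ/min
Outlet flows (mol/min): A 39.71, O₂ 19.855, B 150.29
Sensible, products 25→155 °C: 3729.7 kJ/min
Q = ΔH = -25924 kJ/min = -432.06 kW
Heat removed = 1555.4 MJ/h

Q_out = 1560 MJ/h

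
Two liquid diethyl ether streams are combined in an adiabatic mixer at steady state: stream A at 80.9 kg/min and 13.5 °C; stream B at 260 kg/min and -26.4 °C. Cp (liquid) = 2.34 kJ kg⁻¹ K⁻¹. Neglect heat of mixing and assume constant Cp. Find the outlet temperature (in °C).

T_out = -16.9 °C

Adiabatic, steady state ⇒ Σ ṁᵢCp,ᵢ(T_out − Tᵢ) = 0
T_out = Σ ṁᵢCp,ᵢTᵢ / Σ ṁᵢCp,ᵢ
      = -13506 / 797.71 = -16.931 °C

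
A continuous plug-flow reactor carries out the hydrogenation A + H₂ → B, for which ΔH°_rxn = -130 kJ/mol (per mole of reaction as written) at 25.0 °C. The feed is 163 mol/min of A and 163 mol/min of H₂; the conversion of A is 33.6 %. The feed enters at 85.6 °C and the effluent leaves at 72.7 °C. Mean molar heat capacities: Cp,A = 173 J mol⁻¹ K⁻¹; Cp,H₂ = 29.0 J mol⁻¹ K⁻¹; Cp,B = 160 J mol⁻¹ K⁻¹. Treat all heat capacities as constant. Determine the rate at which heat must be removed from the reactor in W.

Q_out = 128000 W

Extent of reaction ξ = 0.336 × 163 = 54.768 mol/min
Reaction term: ξ·ΔH°_rxn = 54.768 × -130 = -7119.8 kJ/min
Sensible, feed 85.6→25 °C: -1995.3 kJ/min
Outlet flows (mol/min): A 108.23, H₂ 108.23, B 54.768
Sensible, products 25→72.7 °C: 1460.8 kJ/min
Q = ΔH = -7654.3 kJ/min = -127.57 kW
Heat removed = 127570 W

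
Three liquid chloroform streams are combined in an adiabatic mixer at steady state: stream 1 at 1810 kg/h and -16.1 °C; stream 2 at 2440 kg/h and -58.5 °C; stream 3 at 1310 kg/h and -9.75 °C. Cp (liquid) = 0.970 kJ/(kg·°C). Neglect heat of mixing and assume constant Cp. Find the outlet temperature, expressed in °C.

No heat crosses the boundary, so H_out = H_in.
Σ ṁᵢCp,ᵢTᵢ = 1810×0.970×-16.1 + 2440×0.970×-58.5 + 1310×0.970×-9.75 = -179110
Σ ṁᵢCp,ᵢ = 1810×0.970 + 2440×0.970 + 1310×0.970 = 5393.2
T_out = -179110 / 5393.2 = -33.211 °C

T_out = -33.2 °C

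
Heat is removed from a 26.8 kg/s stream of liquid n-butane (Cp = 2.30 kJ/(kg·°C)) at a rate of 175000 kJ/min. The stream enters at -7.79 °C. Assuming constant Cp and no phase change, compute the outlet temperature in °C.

Q = 175000 kJ/min = 2916.7 kJ/s
ΔT = Q/(ṁ·Cp) = 2916.7/(26.8×2.30) = 47.318 K
T_out = -7.79 − 47.318 = -55.108 °C

T_out = -55.1 °C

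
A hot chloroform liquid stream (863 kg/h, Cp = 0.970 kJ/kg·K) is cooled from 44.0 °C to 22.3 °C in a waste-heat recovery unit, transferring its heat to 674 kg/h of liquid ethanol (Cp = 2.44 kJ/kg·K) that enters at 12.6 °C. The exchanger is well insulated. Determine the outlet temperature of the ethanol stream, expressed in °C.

T_c,out = 23.6 °C

Heat released by hot stream: Q = 863 × 0.970 × (44.0 − 22.3) = 18165 kJ/h
Energy balance on cold side (adiabatic exchanger): Q = ṁ_c·Cp_c·(T_c,out − T_c,in)
T_c,out = 12.6 + 18165/(674 × 2.44) = 23.646 °C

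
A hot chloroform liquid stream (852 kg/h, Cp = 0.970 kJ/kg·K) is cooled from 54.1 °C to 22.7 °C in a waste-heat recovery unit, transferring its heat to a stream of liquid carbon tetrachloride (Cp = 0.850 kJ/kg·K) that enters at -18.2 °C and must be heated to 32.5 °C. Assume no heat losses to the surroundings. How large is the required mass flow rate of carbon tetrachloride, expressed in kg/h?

Heat released by hot stream: Q = 852 × 0.970 × (54.1 − 22.7) = 25950 kJ/h
Energy balance on cold side (adiabatic exchanger): Q = ṁ_c·Cp_c·(T_c,out − T_c,in)
ṁ_c = 25950 / [0.850 × (32.5 − -18.2)] = 602.16 kg/h

ṁ_c = 602 kg/h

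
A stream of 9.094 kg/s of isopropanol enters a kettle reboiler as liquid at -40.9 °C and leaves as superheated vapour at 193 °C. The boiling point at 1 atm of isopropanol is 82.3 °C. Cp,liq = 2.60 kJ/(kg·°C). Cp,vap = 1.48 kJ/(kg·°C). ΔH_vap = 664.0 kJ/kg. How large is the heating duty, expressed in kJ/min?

Q = 626000 kJ/min

liquid -40.9→82.3 °C: 320.32 kJ/kg
vaporisation at 82.3 °C: 664 kJ/kg
vapour 82.3→193 °C: 163.84 kJ/kg
Δh = 320.32 + 664 + 163.84 = 1148.2 kJ/kg
Q = ṁ·Δh = 9.094 kg/s × 1148.2 kJ/kg = 10441 kJ/s
|Q| = 10441 kW = 626480 kJ/min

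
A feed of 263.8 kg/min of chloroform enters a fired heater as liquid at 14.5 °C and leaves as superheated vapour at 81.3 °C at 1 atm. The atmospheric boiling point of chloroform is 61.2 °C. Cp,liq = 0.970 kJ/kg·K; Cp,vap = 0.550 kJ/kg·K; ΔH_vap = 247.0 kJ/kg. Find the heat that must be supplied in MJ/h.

Q = 4800 MJ/h

liquid 14.5→61.2 °C: 45.299 kJ/kg
vaporisation at 61.2 °C: 247 kJ/kg
vapour 61.2→81.3 °C: 11.055 kJ/kg
Δh = 45.299 + 247 + 11.055 = 303.35 kJ/kg
Q = ṁ·Δh = 263.8 kg/min × 303.35 kJ/kg = 80025 kJ/min
|Q| = 1333.7 kW = 4801.5 MJ/h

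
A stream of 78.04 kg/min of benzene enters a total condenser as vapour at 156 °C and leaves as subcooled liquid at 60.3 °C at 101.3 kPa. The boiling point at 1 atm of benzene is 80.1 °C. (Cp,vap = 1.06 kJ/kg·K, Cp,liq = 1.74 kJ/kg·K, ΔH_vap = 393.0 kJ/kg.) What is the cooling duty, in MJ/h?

vapour 156→80.1 °C: -80.454 kJ/kg
condensation at 80.1 °C: -393 kJ/kg
liquid 80.1→60.3 °C: -34.452 kJ/kg
Δh = -80.454 + -393 + -34.452 = -507.91 kJ/kg
Q = ṁ·Δh = 78.04 kg/min × -507.91 kJ/kg = -39637 kJ/min
|Q| = 660.62 kW = 2378.2 MJ/h

Q_c = 2380 MJ/h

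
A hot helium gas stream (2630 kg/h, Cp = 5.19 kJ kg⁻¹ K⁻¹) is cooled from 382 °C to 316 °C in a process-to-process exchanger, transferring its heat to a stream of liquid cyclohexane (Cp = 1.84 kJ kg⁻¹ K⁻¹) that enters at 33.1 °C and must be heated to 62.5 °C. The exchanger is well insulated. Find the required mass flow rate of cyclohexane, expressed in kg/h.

Heat released by hot stream: Q = 2630 × 5.19 × (382 − 316) = 900880 kJ/h
Energy balance on cold side (adiabatic exchanger): Q = ṁ_c·Cp_c·(T_c,out − T_c,in)
ṁ_c = 900880 / [1.84 × (62.5 − 33.1)] = 16653 kg/h

ṁ_c = 16700 kg/h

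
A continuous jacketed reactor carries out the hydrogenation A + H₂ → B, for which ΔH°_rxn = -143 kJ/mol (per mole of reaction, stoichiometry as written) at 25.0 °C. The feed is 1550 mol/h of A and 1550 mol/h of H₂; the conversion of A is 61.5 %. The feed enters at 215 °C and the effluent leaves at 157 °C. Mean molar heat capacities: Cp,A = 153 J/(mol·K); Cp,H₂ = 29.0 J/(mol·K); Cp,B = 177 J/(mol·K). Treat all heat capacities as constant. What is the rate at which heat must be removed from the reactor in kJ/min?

Q_out = 2560 kJ/min

Extent of reaction ξ = 0.615 × 1550 = 953.25 mol/h
Reaction term: ξ·ΔH°_rxn = 953.25 × -143 = -136310 kJ/h
Sensible, feed 215→25 °C: -53599 kJ/h
Outlet flows (mol/h): A 596.75, H₂ 596.75, B 953.25
Sensible, products 25→157 °C: 36608 kJ/h
Q = ΔH = -153310 kJ/h = -42.585 kW
Heat removed = 2555.1 kJ/min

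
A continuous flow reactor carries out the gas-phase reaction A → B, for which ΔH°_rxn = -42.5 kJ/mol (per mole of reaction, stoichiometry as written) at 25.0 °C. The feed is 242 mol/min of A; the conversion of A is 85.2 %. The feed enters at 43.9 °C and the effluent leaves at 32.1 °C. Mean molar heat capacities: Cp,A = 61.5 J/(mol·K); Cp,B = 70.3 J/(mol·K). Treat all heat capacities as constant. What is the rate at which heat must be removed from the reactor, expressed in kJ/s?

Q_out = 149 kJ/s

Extent of reaction ξ = 0.852 × 242 = 206.18 mol/min
Reaction term: ξ·ΔH°_rxn = 206.18 × -42.5 = -8762.8 kJ/min
Sensible, feed 43.9→25 °C: -281.29 kJ/min
Outlet flows (mol/min): A 35.816, B 206.18
Sensible, products 25→32.1 °C: 118.55 kJ/min
Q = ΔH = -8925.6 kJ/min = -148.76 kW
Heat removed = 148.76 kJ/s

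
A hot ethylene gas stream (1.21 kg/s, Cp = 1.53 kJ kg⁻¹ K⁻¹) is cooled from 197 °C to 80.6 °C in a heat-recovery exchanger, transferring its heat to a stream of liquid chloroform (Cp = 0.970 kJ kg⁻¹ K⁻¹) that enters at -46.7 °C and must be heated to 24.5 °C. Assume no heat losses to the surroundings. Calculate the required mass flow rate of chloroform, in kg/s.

Heat released by hot stream: Q = 1.21 × 1.53 × (197 − 80.6) = 215.49 kJ/s
Energy balance on cold side (adiabatic exchanger): Q = ṁ_c·Cp_c·(T_c,out − T_c,in)
ṁ_c = 215.49 / [0.970 × (24.5 − -46.7)] = 3.1202 kg/s

ṁ_c = 3.12 kg/s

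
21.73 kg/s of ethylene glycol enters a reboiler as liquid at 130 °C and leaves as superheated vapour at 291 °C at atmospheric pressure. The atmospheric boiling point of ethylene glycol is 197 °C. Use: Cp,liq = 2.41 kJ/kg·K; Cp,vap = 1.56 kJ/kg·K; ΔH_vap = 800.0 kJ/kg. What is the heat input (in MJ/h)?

Q = 86700 MJ/h

liquid 130→197 °C: 161.47 kJ/kg
vaporisation at 197 °C: 800 kJ/kg
vapour 197→291 °C: 146.64 kJ/kg
Δh = 161.47 + 800 + 146.64 = 1108.1 kJ/kg
Q = ṁ·Δh = 21.73 kg/s × 1108.1 kJ/kg = 24079 kJ/s
|Q| = 24079 kW = 86685 MJ/h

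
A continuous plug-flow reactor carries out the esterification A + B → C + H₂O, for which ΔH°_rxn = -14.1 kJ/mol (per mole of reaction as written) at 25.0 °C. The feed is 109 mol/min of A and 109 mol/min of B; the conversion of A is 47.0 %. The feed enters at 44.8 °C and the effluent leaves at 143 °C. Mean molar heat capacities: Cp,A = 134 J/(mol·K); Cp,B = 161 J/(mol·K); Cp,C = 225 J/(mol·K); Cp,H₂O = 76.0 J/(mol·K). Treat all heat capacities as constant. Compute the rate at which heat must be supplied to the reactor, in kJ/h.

Q_in = 148000 kJ/h

Extent of reaction ξ = 0.470 × 109 = 51.23 mol/min
Reaction term: ξ·ΔH°_rxn = 51.23 × -14.1 = -722.34 kJ/min
Sensible, feed 44.8→25 °C: -636.67 kJ/min
Outlet flows (mol/min): A 57.77, B 57.77, C 51.23, H₂O 51.23
Sensible, products 25→143 °C: 3830.6 kJ/min
Q = ΔH = 2471.5 kJ/min = 41.192 kW
Heat supplied = 148290 kJ/h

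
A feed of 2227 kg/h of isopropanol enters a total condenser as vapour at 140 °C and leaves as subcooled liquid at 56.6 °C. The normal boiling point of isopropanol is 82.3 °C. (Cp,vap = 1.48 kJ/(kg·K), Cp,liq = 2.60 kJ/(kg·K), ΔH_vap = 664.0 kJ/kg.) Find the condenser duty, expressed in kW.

vapour 140→82.3 °C: -85.396 kJ/kg
condensation at 82.3 °C: -664 kJ/kg
liquid 82.3→56.6 °C: -66.82 kJ/kg
Δh = -85.396 + -664 + -66.82 = -816.22 kJ/kg
Q = ṁ·Δh = 2227 kg/h × -816.22 kJ/kg = -1.8177e+06 kJ/h
|Q| = 504.92 kW

Q_c = 505 kW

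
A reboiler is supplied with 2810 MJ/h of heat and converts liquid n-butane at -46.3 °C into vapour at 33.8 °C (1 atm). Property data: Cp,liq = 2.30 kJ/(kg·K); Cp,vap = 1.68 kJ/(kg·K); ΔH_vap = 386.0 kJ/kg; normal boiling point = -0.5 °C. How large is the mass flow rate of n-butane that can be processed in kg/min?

ṁ = 85.3 kg/min

Δh = 2.30×(-0.5−-46.3) + 386.0 + 1.68×(33.8−-0.5) = 548.96 kJ/kg
Q = 2810 MJ/h = 780.56 kJ/s = 46833 kJ/min
ṁ = Q/Δh = 46833 / 548.96 = 85.312 kg/min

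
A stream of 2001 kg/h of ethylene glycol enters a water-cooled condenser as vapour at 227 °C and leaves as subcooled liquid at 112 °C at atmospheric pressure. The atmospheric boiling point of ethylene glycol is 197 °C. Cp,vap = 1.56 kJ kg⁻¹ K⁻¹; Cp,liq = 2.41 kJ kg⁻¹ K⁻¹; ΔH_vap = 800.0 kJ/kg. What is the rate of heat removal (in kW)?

vapour 227→197 °C: -46.8 kJ/kg
condensation at 197 °C: -800 kJ/kg
liquid 197→112 °C: -204.85 kJ/kg
Δh = -46.8 + -800 + -204.85 = -1051.7 kJ/kg
Q = ṁ·Δh = 2001 kg/h × -1051.7 kJ/kg = -2.1044e+06 kJ/h
|Q| = 584.54 kW

Q_c = 585 kW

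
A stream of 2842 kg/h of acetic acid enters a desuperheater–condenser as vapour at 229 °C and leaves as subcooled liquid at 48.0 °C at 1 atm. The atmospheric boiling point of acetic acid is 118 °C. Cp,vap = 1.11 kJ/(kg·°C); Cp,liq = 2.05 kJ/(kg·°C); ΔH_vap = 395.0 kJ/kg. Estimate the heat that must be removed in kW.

Q_c = 522 kW

vapour 229→118 °C: -123.21 kJ/kg
condensation at 118 °C: -395 kJ/kg
liquid 118→48.0 °C: -143.5 kJ/kg
Δh = -123.21 + -395 + -143.5 = -661.71 kJ/kg
Q = ṁ·Δh = 2842 kg/h × -661.71 kJ/kg = -1.8806e+06 kJ/h
|Q| = 522.38 kW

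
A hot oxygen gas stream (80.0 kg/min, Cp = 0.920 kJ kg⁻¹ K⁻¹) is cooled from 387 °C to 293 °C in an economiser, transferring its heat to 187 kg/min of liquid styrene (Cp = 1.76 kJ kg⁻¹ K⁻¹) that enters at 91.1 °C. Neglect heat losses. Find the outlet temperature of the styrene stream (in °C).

T_c,out = 112 °C

Heat released by hot stream: Q = 80.0 × 0.920 × (387 − 293) = 6918.4 kJ/min
Energy balance on cold side (adiabatic exchanger): Q = ṁ_c·Cp_c·(T_c,out − T_c,in)
T_c,out = 91.1 + 6918.4/(187 × 1.76) = 112.12 °C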